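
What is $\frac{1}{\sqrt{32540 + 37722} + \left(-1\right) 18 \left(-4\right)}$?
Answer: $- \frac{36}{32539} + \frac{43 \sqrt{38}}{65078} \approx 0.0029667$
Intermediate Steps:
$\frac{1}{\sqrt{32540 + 37722} + \left(-1\right) 18 \left(-4\right)} = \frac{1}{\sqrt{70262} - -72} = \frac{1}{43 \sqrt{38} + 72} = \frac{1}{72 + 43 \sqrt{38}}$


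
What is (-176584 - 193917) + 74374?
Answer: -296127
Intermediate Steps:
(-176584 - 193917) + 74374 = -370501 + 74374 = -296127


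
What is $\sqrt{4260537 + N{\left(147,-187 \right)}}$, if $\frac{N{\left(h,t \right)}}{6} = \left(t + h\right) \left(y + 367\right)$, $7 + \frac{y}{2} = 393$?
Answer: $\sqrt{3987177} \approx 1996.8$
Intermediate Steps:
$y = 772$ ($y = -14 + 2 \cdot 393 = -14 + 786 = 772$)
$N{\left(h,t \right)} = 6834 h + 6834 t$ ($N{\left(h,t \right)} = 6 \left(t + h\right) \left(772 + 367\right) = 6 \left(h + t\right) 1139 = 6 \left(1139 h + 1139 t\right) = 6834 h + 6834 t$)
$\sqrt{4260537 + N{\left(147,-187 \right)}} = \sqrt{4260537 + \left(6834 \cdot 147 + 6834 \left(-187\right)\right)} = \sqrt{4260537 + \left(1004598 - 1277958\right)} = \sqrt{4260537 - 273360} = \sqrt{3987177}$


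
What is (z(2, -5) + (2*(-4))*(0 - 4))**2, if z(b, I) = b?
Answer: 1156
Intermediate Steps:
(z(2, -5) + (2*(-4))*(0 - 4))**2 = (2 + (2*(-4))*(0 - 4))**2 = (2 - 8*(-4))**2 = (2 + 32)**2 = 34**2 = 1156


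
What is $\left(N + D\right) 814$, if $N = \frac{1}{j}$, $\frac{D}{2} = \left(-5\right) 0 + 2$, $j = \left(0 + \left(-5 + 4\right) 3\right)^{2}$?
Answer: $\frac{30118}{9} \approx 3346.4$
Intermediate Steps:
$j = 9$ ($j = \left(0 - 3\right)^{2} = \left(-3\right)^{2} = 9$)
$D = 4$ ($D = 2 \left(\left(-5\right) 0 + 2\right) = 2 \left(0 + 2\right) = 2 \cdot 2 = 4$)
$N = \frac{1}{9} \approx 0.11111$
$\left(N + D\right) 814 = \left(\frac{1}{9} + 4\right) 814 = \frac{37}{9} \cdot 814 = \frac{30118}{9}$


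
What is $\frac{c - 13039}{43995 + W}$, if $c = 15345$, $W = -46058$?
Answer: $- \frac{2306}{2063} \approx -1.1178$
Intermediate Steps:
$\frac{c - 13039}{43995 + W} = \frac{15345 - 13039}{43995 - 46058} = \frac{2306}{-2063} = 2306 \left(- \frac{1}{2063}\right) = - \frac{2306}{2063}$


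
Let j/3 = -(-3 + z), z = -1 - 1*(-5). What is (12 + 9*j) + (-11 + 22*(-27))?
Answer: -620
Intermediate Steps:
z = 4 (z = -1 + 5 = 4)
j = -3 (j = 3*(-(-3 + 4)) = 3*(-1*1) = 3*(-1) = -3)
(12 + 9*j) + (-11 + 22*(-27)) = (12 + 9*(-3)) + (-11 + 22*(-27)) = (12 - 27) + (-11 - 594) = -15 - 605 = -620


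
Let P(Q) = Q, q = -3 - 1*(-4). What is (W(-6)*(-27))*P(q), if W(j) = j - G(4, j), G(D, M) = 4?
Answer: 270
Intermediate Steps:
q = 1 (q = -3 + 4 = 1)
W(j) = -4 + j (W(j) = j - 1*4 = j - 4 = -4 + j)
(W(-6)*(-27))*P(q) = ((-4 - 6)*(-27))*1 = -10*(-27)*1 = 270*1 = 270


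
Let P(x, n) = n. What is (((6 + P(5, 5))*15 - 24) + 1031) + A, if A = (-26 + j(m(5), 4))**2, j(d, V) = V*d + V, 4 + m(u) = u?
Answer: 1496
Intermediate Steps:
m(u) = -4 + u
j(d, V) = V + V*d
A = 324 (A = (-26 + 4*(1 + (-4 + 5)))**2 = (-26 + 4*(1 + 1))**2 = (-26 + 4*2)**2 = (-26 + 8)**2 = (-18)**2 = 324)
(((6 + P(5, 5))*15 - 24) + 1031) + A = (((6 + 5)*15 - 24) + 1031) + 324 = ((11*15 - 24) + 1031) + 324 = ((165 - 24) + 1031) + 324 = (141 + 1031) + 324 = 1172 + 324 = 1496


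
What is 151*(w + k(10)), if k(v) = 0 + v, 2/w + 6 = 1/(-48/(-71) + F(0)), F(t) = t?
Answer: 313174/217 ≈ 1443.2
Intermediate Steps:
w = -96/217 (w = 2/(-6 + 1/(-48/(-71) + 0)) = 2/(-6 + 1/(-48*(-1/71) + 0)) = 2/(-6 + 1/(48/71 + 0)) = 2/(-6 + 1/(48/71)) = 2/(-6 + 71/48) = 2/(-217/48) = 2*(-48/217) = -96/217 ≈ -0.44240)
k(v) = v
151*(w + k(10)) = 151*(-96/217 + 10) = 151*(2074/217) = 313174/217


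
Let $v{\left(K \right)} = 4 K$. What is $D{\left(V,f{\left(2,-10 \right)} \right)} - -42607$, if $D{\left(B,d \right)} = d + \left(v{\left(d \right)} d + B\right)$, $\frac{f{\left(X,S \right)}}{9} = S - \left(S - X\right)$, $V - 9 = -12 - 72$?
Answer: $43846$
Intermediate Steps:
$V = -75$ ($V = 9 - 84 = -75$)
$f{\left(X,S \right)} = 9 X$ ($f{\left(X,S \right)} = 9 \left(S - \left(S - X\right)\right) = 9 X$)
$D{\left(B,d \right)} = B + d + 4 d^{2}$ ($D{\left(B,d \right)} = d + \left(4 d d + B\right) = d + \left(4 d^{2} + B\right) = d + \left(B + 4 d^{2}\right) = B + d + 4 d^{2}$)
$D{\left(V,f{\left(2,-10 \right)} \right)} - -42607 = \left(-75 + 9 \cdot 2 + 4 \left(9 \cdot 2\right)^{2}\right) - -42607 = \left(-75 + 18 + 4 \cdot 18^{2}\right) + 42607 = \left(-75 + 18 + 4 \cdot 324\right) + 42607 = \left(-75 + 18 + 1296\right) + 42607 = 1239 + 42607 = 43846$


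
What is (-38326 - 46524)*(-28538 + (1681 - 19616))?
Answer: 3943234050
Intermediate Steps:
(-38326 - 46524)*(-28538 + (1681 - 19616)) = -84850*(-28538 - 17935) = -84850*(-46473) = 3943234050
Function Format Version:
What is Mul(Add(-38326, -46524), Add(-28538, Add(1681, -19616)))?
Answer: 3943234050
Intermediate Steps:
Mul(Add(-38326, -46524), Add(-28538, Add(1681, -19616))) = Mul(-84850, Add(-28538, -17935)) = Mul(-84850, -46473) = 3943234050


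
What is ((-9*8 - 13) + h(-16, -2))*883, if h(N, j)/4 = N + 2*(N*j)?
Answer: 94481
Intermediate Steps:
h(N, j) = 4*N + 8*N*j (h(N, j) = 4*(N + 2*(N*j)) = 4*(N + 2*N*j) = 4*N + 8*N*j)
((-9*8 - 13) + h(-16, -2))*883 = ((-9*8 - 13) + 4*(-16)*(1 + 2*(-2)))*883 = ((-72 - 13) + 4*(-16)*(1 - 4))*883 = (-85 + 4*(-16)*(-3))*883 = (-85 + 192)*883 = 107*883 = 94481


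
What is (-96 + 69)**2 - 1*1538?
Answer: -809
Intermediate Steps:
(-96 + 69)**2 - 1*1538 = (-27)**2 - 1538 = 729 - 1538 = -809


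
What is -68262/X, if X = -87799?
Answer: 68262/87799 ≈ 0.77748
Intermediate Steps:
-68262/X = -68262/(-87799) = -68262*(-1)/87799 = -1*(-68262/87799) = 68262/87799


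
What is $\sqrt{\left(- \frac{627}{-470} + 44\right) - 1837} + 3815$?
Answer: $3815 + \frac{i \sqrt{395779010}}{470} \approx 3815.0 + 42.328 i$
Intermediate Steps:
$\sqrt{\left(- \frac{627}{-470} + 44\right) - 1837} + 3815 = \sqrt{\left(\left(-627\right) \left(- \frac{1}{470}\right) + 44\right) - 1837} + 3815 = \sqrt{\left(\frac{627}{470} + 44\right) - 1837} + 3815 = \sqrt{\frac{21307}{470} - 1837} + 3815 = \sqrt{- \frac{842083}{470}} + 3815 = \frac{i \sqrt{395779010}}{470} + 3815 = 3815 + \frac{i \sqrt{395779010}}{470}$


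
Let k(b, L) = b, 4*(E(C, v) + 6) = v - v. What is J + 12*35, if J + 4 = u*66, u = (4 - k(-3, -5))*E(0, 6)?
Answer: -2356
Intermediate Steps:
E(C, v) = -6 (E(C, v) = -6 + (v - v)/4 = -6 + (¼)*0 = -6 + 0 = -6)
u = -42 (u = (4 - 1*(-3))*(-6) = (4 + 3)*(-6) = 7*(-6) = -42)
J = -2776 (J = -4 - 42*66 = -4 - 2772 = -2776)
J + 12*35 = -2776 + 12*35 = -2776 + 420 = -2356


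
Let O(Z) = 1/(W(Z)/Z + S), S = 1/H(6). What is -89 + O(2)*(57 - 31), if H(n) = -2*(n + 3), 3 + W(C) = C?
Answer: -679/5 ≈ -135.80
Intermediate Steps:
W(C) = -3 + C
H(n) = -6 - 2*n (H(n) = -2*(3 + n) = -6 - 2*n)
S = -1/18 (S = 1/(-6 - 2*6) = 1/(-6 - 12) = 1/(-18) = -1/18 ≈ -0.055556)
O(Z) = 1/(-1/18 + (-3 + Z)/Z) (O(Z) = 1/((-3 + Z)/Z - 1/18) = 1/(-1/18 + (-3 + Z)/Z))
-89 + O(2)*(57 - 31) = -89 + (18*2/(-54 + 17*2))*(57 - 31) = -89 + (18*2/(-54 + 34))*26 = -89 + (18*2/(-20))*26 = -89 + (18*2*(-1/20))*26 = -89 - 9/5*26 = -89 - 234/5 = -679/5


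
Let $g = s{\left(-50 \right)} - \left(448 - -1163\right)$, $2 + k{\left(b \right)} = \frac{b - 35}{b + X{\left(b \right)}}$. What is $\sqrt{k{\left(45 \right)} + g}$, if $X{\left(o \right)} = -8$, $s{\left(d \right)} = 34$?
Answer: $\frac{i \sqrt{2161281}}{37} \approx 39.733 i$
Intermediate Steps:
$k{\left(b \right)} = -2 + \frac{-35 + b}{-8 + b}$ ($k{\left(b \right)} = -2 + \frac{b - 35}{b - 8} = -2 + \frac{-35 + b}{-8 + b}$)
$g = -1577$ ($g = 34 - \left(448 - -1163\right) = 34 - \left(448 + 1163\right) = 34 - 1611 = -1577$)
$\sqrt{k{\left(45 \right)} + g} = \sqrt{\frac{-19 - 45}{-8 + 45} - 1577} = \sqrt{\frac{-19 - 45}{37} - 1577} = \sqrt{\frac{1}{37} \left(-64\right) - 1577} = \sqrt{- \frac{64}{37} - 1577} = \sqrt{- \frac{58413}{37}} = \frac{i \sqrt{2161281}}{37}$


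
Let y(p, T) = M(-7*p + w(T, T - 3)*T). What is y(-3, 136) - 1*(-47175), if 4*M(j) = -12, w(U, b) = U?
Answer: 47172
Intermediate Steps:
M(j) = -3 (M(j) = (1/4)*(-12) = -3)
y(p, T) = -3
y(-3, 136) - 1*(-47175) = -3 - 1*(-47175) = -3 + 47175 = 47172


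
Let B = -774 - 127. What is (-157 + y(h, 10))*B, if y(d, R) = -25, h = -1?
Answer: 163982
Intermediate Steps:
B = -901
(-157 + y(h, 10))*B = (-157 - 25)*(-901) = -182*(-901) = 163982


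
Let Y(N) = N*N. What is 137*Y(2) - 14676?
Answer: -14128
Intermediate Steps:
Y(N) = N²
137*Y(2) - 14676 = 137*2² - 14676 = 137*4 - 14676 = 548 - 14676 = -14128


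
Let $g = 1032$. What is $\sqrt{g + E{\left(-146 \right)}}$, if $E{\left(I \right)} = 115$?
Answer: $\sqrt{1147} \approx 33.867$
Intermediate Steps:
$\sqrt{g + E{\left(-146 \right)}} = \sqrt{1032 + 115} = \sqrt{1147}$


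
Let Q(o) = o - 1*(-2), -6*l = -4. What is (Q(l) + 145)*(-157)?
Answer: -69551/3 ≈ -23184.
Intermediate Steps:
l = 2/3 (l = -1/6*(-4) = 2/3 ≈ 0.66667)
Q(o) = 2 + o (Q(o) = o + 2 = 2 + o)
(Q(l) + 145)*(-157) = ((2 + 2/3) + 145)*(-157) = (8/3 + 145)*(-157) = (443/3)*(-157) = -69551/3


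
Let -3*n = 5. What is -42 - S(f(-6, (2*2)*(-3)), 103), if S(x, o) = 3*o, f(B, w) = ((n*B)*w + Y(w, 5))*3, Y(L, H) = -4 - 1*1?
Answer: -351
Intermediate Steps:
n = -5/3 (n = -1/3*5 = -5/3 ≈ -1.6667)
Y(L, H) = -5 (Y(L, H) = -4 - 1 = -5)
f(B, w) = -15 - 5*B*w (f(B, w) = ((-5*B/3)*w - 5)*3 = (-5*B*w/3 - 5)*3 = (-5 - 5*B*w/3)*3 = -15 - 5*B*w)
-42 - S(f(-6, (2*2)*(-3)), 103) = -42 - 3*103 = -42 - 1*309 = -42 - 309 = -351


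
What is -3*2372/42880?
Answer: -1779/10720 ≈ -0.16595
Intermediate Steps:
-3*2372/42880 = -7116*1/42880 = -1779/10720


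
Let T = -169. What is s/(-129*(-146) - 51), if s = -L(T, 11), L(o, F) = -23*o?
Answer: -3887/18783 ≈ -0.20694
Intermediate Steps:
s = -3887 (s = -(-23)*(-169) = -1*3887 = -3887)
s/(-129*(-146) - 51) = -3887/(-129*(-146) - 51) = -3887/(18834 - 51) = -3887/18783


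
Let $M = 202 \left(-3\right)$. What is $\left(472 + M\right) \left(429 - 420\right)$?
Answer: $-1206$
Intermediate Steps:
$M = -606$
$\left(472 + M\right) \left(429 - 420\right) = \left(472 - 606\right) \left(429 - 420\right) = \left(-134\right) 9 = -1206$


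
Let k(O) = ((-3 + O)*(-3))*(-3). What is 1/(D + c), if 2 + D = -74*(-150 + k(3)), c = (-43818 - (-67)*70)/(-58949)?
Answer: 58949/654255130 ≈ 9.0101e-5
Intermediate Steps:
k(O) = -27 + 9*O (k(O) = (9 - 3*O)*(-3) = -27 + 9*O)
c = 39128/58949 (c = (-43818 - 1*(-4690))*(-1/58949) = (-43818 + 4690)*(-1/58949) = -39128*(-1/58949) = 39128/58949 ≈ 0.66376)
D = 11098 (D = -2 - 74*(-150 + (-27 + 9*3)) = -2 - 74*(-150 + (-27 + 27)) = -2 - 74*(-150 + 0) = -2 - 74*(-150) = -2 + 11100 = 11098)
1/(D + c) = 1/(11098 + 39128/58949) = 1/(654255130/58949) = 58949/654255130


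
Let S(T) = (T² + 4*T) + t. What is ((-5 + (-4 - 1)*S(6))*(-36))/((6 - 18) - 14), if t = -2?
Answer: -5310/13 ≈ -408.46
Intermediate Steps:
S(T) = -2 + T² + 4*T (S(T) = (T² + 4*T) - 2 = -2 + T² + 4*T)
((-5 + (-4 - 1)*S(6))*(-36))/((6 - 18) - 14) = ((-5 + (-4 - 1)*(-2 + 6² + 4*6))*(-36))/((6 - 18) - 14) = ((-5 - 5*(-2 + 36 + 24))*(-36))/(-12 - 14) = ((-5 - 5*58)*(-36))/(-26) = ((-5 - 290)*(-36))*(-1/26) = -295*(-36)*(-1/26) = 10620*(-1/26) = -5310/13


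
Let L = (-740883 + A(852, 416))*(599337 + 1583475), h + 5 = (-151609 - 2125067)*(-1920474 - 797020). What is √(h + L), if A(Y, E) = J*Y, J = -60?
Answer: √4458059717503 ≈ 2.1114e+6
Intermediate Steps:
A(Y, E) = -60*Y
h = 6186853369939 (h = -5 + (-151609 - 2125067)*(-1920474 - 797020) = -5 - 2276676*(-2717494) = -5 + 6186853369944 = 6186853369939)
L = -1728793652436 (L = (-740883 - 60*852)*(599337 + 1583475) = (-740883 - 51120)*2182812 = -792003*2182812 = -1728793652436)
√(h + L) = √(6186853369939 - 1728793652436) = √4458059717503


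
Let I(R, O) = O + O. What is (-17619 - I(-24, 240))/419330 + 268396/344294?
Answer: 53157558787/72186401510 ≈ 0.73639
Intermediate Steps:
I(R, O) = 2*O
(-17619 - I(-24, 240))/419330 + 268396/344294 = (-17619 - 2*240)/419330 + 268396/344294 = (-17619 - 1*480)*(1/419330) + 268396*(1/344294) = (-17619 - 480)*(1/419330) + 134198/172147 = -18099*1/419330 + 134198/172147 = -18099/419330 + 134198/172147 = 53157558787/72186401510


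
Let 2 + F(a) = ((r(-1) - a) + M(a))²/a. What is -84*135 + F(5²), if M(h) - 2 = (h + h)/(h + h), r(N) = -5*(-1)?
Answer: -283261/25 ≈ -11330.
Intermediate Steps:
r(N) = 5
M(h) = 3 (M(h) = 2 + (h + h)/(h + h) = 2 + (2*h)/((2*h)) = 2 + (2*h)*(1/(2*h)) = 2 + 1 = 3)
F(a) = -2 + (8 - a)²/a (F(a) = -2 + ((5 - a) + 3)²/a = -2 + (8 - a)²/a)
-84*135 + F(5²) = -84*135 + (-2 + (-8 + 5²)²/(5²)) = -11340 + (-2 + (-8 + 25)²/25) = -11340 + (-2 + (1/25)*17²) = -11340 + (-2 + (1/25)*289) = -11340 + (-2 + 289/25) = -11340 + 239/25 = -283261/25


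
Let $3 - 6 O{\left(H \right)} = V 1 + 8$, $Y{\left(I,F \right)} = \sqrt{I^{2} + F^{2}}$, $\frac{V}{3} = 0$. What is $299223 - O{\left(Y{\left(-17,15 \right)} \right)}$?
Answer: $\frac{1795343}{6} \approx 2.9922 \cdot 10^{5}$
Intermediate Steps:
$V = 0$ ($V = 3 \cdot 0 = 0$)
$Y{\left(I,F \right)} = \sqrt{F^{2} + I^{2}}$
$O{\left(H \right)} = - \frac{5}{6}$ ($O{\left(H \right)} = \frac{1}{2} - \frac{0 \cdot 1 + 8}{6} = \frac{1}{2} - \frac{0 + 8}{6} = \frac{1}{2} - \frac{4}{3} = - \frac{5}{6}$)
$299223 - O{\left(Y{\left(-17,15 \right)} \right)} = 299223 - - \frac{5}{6} = 299223 + \frac{5}{6} = \frac{1795343}{6}$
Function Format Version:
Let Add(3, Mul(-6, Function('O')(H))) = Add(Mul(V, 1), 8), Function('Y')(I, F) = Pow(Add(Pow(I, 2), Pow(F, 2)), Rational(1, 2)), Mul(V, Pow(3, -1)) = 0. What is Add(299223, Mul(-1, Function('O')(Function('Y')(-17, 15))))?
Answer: Rational(1795343, 6) ≈ 2.9922e+5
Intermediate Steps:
V = 0 (V = Mul(3, 0) = 0)
Function('Y')(I, F) = Pow(Add(Pow(F, 2), Pow(I, 2)), Rational(1, 2))
Function('O')(H) = Rational(-5, 6) (Function('O')(H) = Add(Rational(1, 2), Mul(Rational(-1, 6), Add(Mul(0, 1), 8))) = Add(Rational(1, 2), Mul(Rational(-1, 6), Add(0, 8))) = Add(Rational(1, 2), Mul(Rational(-1, 6), 8)) = Add(Rational(1, 2), Rational(-4, 3)) = Rational(-5, 6))
Add(299223, Mul(-1, Function('O')(Function('Y')(-17, 15)))) = Add(299223, Mul(-1, Rational(-5, 6))) = Add(299223, Rational(5, 6)) = Rational(1795343, 6)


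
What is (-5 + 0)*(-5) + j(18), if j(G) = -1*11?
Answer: 14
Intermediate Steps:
j(G) = -11
(-5 + 0)*(-5) + j(18) = (-5 + 0)*(-5) - 11 = -5*(-5) - 11 = 25 - 11 = 14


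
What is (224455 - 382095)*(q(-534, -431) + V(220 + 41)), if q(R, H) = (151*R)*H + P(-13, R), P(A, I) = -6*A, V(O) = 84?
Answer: -5478528498240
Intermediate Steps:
q(R, H) = 78 + 151*H*R (q(R, H) = (151*R)*H - 6*(-13) = 151*H*R + 78 = 78 + 151*H*R)
(224455 - 382095)*(q(-534, -431) + V(220 + 41)) = (224455 - 382095)*((78 + 151*(-431)*(-534)) + 84) = -157640*((78 + 34753254) + 84) = -157640*(34753332 + 84) = -157640*34753416 = -5478528498240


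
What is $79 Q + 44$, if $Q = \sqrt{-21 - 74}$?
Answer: $44 + 79 i \sqrt{95} \approx 44.0 + 770.0 i$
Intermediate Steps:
$Q = i \sqrt{95}$ ($Q = \sqrt{-95} = i \sqrt{95} \approx 9.7468 i$)
$79 Q + 44 = 79 i \sqrt{95} + 44 = 44 + 79 i \sqrt{95}$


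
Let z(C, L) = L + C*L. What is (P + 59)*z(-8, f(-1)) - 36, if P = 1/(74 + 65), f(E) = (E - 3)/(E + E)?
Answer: -119832/139 ≈ -862.10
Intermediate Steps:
f(E) = (-3 + E)/(2*E) (f(E) = (-3 + E)/((2*E)) = (-3 + E)*(1/(2*E)) = (-3 + E)/(2*E))
P = 1/139 ≈ 0.0071942
(P + 59)*z(-8, f(-1)) - 36 = (1/139 + 59)*(((½)*(-3 - 1)/(-1))*(1 - 8)) - 36 = 8202*(((½)*(-1)*(-4))*(-7))/139 - 36 = 8202*(2*(-7))/139 - 36 = (8202/139)*(-14) - 36 = -114828/139 - 36 = -119832/139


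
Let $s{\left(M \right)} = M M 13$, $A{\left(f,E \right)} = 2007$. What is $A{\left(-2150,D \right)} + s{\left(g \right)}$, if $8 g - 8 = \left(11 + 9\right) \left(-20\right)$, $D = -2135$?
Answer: $33220$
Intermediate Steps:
$g = -49$ ($g = 1 + \frac{\left(11 + 9\right) \left(-20\right)}{8} = 1 + \frac{20 \left(-20\right)}{8} = 1 + \frac{1}{8} \left(-400\right) = 1 - 50 = -49$)
$s{\left(M \right)} = 13 M^{2}$ ($s{\left(M \right)} = M^{2} \cdot 13 = 13 M^{2}$)
$A{\left(-2150,D \right)} + s{\left(g \right)} = 2007 + 13 \left(-49\right)^{2} = 2007 + 13 \cdot 2401 = 2007 + 31213 = 33220$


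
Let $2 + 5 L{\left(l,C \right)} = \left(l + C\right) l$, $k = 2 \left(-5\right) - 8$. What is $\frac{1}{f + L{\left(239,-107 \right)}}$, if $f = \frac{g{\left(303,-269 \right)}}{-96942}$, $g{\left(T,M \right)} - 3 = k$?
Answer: $\frac{161570}{1019377469} \approx 0.0001585$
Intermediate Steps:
$k = -18$ ($k = -10 - 8 = -18$)
$g{\left(T,M \right)} = -15$ ($g{\left(T,M \right)} = 3 - 18 = -15$)
$L{\left(l,C \right)} = - \frac{2}{5} + \frac{l \left(C + l\right)}{5}$ ($L{\left(l,C \right)} = - \frac{2}{5} + \frac{\left(l + C\right) l}{5} = - \frac{2}{5} + \frac{\left(C + l\right) l}{5} = - \frac{2}{5} + \frac{l \left(C + l\right)}{5}$)
$f = \frac{5}{32314}$ ($f = - \frac{15}{-96942} = \left(-15\right) \left(- \frac{1}{96942}\right) = \frac{5}{32314} \approx 0.00015473$)
$\frac{1}{f + L{\left(239,-107 \right)}} = \frac{1}{\frac{5}{32314} + \left(- \frac{2}{5} + \frac{239^{2}}{5} + \frac{1}{5} \left(-107\right) 239\right)} = \frac{1}{\frac{5}{32314} - - \frac{31546}{5}} = \frac{1}{\frac{5}{32314} + \frac{31546}{5}} = \frac{1}{\frac{1019377469}{161570}} = \frac{161570}{1019377469}$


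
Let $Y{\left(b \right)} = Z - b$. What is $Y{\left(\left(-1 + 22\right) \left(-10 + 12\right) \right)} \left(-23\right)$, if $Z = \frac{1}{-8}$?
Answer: $\frac{7751}{8} \approx 968.88$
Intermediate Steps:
$Z = - \frac{1}{8} \approx -0.125$
$Y{\left(b \right)} = - \frac{1}{8} - b$
$Y{\left(\left(-1 + 22\right) \left(-10 + 12\right) \right)} \left(-23\right) = \left(- \frac{1}{8} - \left(-1 + 22\right) \left(-10 + 12\right)\right) \left(-23\right) = \left(- \frac{1}{8} - 21 \cdot 2\right) \left(-23\right) = \left(- \frac{1}{8} - 42\right) \left(-23\right) = \left(- \frac{337}{8}\right) \left(-23\right) = \frac{7751}{8}$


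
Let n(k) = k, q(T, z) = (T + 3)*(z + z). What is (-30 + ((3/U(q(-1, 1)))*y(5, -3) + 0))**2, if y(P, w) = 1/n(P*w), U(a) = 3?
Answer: 203401/225 ≈ 904.00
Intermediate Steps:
q(T, z) = 2*z*(3 + T) (q(T, z) = (3 + T)*(2*z) = 2*z*(3 + T))
y(P, w) = 1/(P*w)
(-30 + ((3/U(q(-1, 1)))*y(5, -3) + 0))**2 = (-30 + ((3/3)*(1/(5*(-3))) + 0))**2 = (-30 + ((3*(1/3))*((1/5)*(-1/3)) + 0))**2 = (-30 + (1*(-1/15) + 0))**2 = (-30 + (-1/15 + 0))**2 = (-30 - 1/15)**2 = (-451/15)**2 = 203401/225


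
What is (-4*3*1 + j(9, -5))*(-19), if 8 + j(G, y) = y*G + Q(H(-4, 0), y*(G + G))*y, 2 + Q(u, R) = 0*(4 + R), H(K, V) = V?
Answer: 1045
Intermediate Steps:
Q(u, R) = -2 (Q(u, R) = -2 + 0*(4 + R) = -2 + 0 = -2)
j(G, y) = -8 - 2*y + G*y (j(G, y) = -8 + (y*G - 2*y) = -8 + (G*y - 2*y) = -8 + (-2*y + G*y) = -8 - 2*y + G*y)
(-4*3*1 + j(9, -5))*(-19) = (-4*3*1 + (-8 - 2*(-5) + 9*(-5)))*(-19) = (-12*1 + (-8 + 10 - 45))*(-19) = (-12 - 43)*(-19) = -55*(-19) = 1045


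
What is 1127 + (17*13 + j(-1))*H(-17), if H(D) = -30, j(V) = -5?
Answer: -5353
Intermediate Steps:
1127 + (17*13 + j(-1))*H(-17) = 1127 + (17*13 - 5)*(-30) = 1127 + (221 - 5)*(-30) = 1127 + 216*(-30) = 1127 - 6480 = -5353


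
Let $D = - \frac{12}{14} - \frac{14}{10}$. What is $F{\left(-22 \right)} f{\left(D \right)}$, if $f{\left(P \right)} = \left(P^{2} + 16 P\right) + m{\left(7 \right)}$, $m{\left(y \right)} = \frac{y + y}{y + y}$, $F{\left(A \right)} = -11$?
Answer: $\frac{404514}{1225} \approx 330.22$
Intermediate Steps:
$m{\left(y \right)} = 1$ ($m{\left(y \right)} = \frac{2 y}{2 y} = 2 y \frac{1}{2 y} = 1$)
$D = - \frac{79}{35}$ ($D = \left(-12\right) \frac{1}{14} - \frac{7}{5} = - \frac{6}{7} - \frac{7}{5} = - \frac{79}{35} \approx -2.2571$)
$f{\left(P \right)} = 1 + P^{2} + 16 P$ ($f{\left(P \right)} = \left(P^{2} + 16 P\right) + 1 = 1 + P^{2} + 16 P$)
$F{\left(-22 \right)} f{\left(D \right)} = - 11 \left(1 + \left(- \frac{79}{35}\right)^{2} + 16 \left(- \frac{79}{35}\right)\right) = - 11 \left(1 + \frac{6241}{1225} - \frac{1264}{35}\right) = \left(-11\right) \left(- \frac{36774}{1225}\right) = \frac{404514}{1225}$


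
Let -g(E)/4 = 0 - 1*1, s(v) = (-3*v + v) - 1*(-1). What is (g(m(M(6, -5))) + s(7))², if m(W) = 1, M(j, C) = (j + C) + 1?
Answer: 81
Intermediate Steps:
M(j, C) = 1 + C + j (M(j, C) = (C + j) + 1 = 1 + C + j)
s(v) = 1 - 2*v (s(v) = -2*v + 1 = 1 - 2*v)
g(E) = 4 (g(E) = -4*(0 - 1*1) = -4*(0 - 1) = -4*(-1) = 4)
(g(m(M(6, -5))) + s(7))² = (4 + (1 - 2*7))² = (4 + (1 - 14))² = (4 - 13)² = (-9)² = 81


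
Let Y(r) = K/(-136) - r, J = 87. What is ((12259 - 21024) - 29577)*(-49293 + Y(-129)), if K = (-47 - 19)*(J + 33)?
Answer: 32007824916/17 ≈ 1.8828e+9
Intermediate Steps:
K = -7920 (K = (-47 - 19)*(87 + 33) = -66*120 = -7920)
Y(r) = 990/17 - r (Y(r) = -7920/(-136) - r = -7920*(-1/136) - r = 990/17 - r)
((12259 - 21024) - 29577)*(-49293 + Y(-129)) = ((12259 - 21024) - 29577)*(-49293 + (990/17 - 1*(-129))) = (-8765 - 29577)*(-49293 + (990/17 + 129)) = -38342*(-49293 + 3183/17) = -38342*(-834798/17) = 32007824916/17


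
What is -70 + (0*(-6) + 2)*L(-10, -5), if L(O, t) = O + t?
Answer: -100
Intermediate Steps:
-70 + (0*(-6) + 2)*L(-10, -5) = -70 + (0*(-6) + 2)*(-10 - 5) = -70 + (0 + 2)*(-15) = -70 + 2*(-15) = -70 - 30 = -100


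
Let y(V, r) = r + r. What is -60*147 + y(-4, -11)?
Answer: -8842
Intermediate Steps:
y(V, r) = 2*r
-60*147 + y(-4, -11) = -60*147 + 2*(-11) = -8820 - 22 = -8842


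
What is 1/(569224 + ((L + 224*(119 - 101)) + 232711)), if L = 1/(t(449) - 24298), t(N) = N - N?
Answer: 24298/19583386165 ≈ 1.2407e-6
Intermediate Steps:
t(N) = 0
L = -1/24298 (L = 1/(0 - 24298) = 1/(-24298) = -1/24298 ≈ -4.1156e-5)
1/(569224 + ((L + 224*(119 - 101)) + 232711)) = 1/(569224 + ((-1/24298 + 224*(119 - 101)) + 232711)) = 1/(569224 + ((-1/24298 + 224*18) + 232711)) = 1/(569224 + ((-1/24298 + 4032) + 232711)) = 1/(569224 + (97969535/24298 + 232711)) = 1/(569224 + 5752381413/24298) = 1/(19583386165/24298) = 24298/19583386165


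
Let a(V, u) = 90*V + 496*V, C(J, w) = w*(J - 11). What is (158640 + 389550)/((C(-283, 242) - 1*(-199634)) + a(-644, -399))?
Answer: -91365/41483 ≈ -2.2025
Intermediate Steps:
C(J, w) = w*(-11 + J)
a(V, u) = 586*V
(158640 + 389550)/((C(-283, 242) - 1*(-199634)) + a(-644, -399)) = (158640 + 389550)/((242*(-11 - 283) - 1*(-199634)) + 586*(-644)) = 548190/((242*(-294) + 199634) - 377384) = 548190/((-71148 + 199634) - 377384) = 548190/(128486 - 377384) = 548190/(-248898) = 548190*(-1/248898) = -91365/41483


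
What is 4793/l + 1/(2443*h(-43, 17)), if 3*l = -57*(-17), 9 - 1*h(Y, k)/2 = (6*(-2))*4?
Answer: 70255811/4734534 ≈ 14.839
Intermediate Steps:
h(Y, k) = 114 (h(Y, k) = 18 - 2*6*(-2)*4 = 18 - (-24)*4 = 18 - 2*(-48) = 18 + 96 = 114)
l = 323 (l = (-57*(-17))/3 = (⅓)*969 = 323)
4793/l + 1/(2443*h(-43, 17)) = 4793/323 + 1/(2443*114) = 4793*(1/323) + (1/2443)*(1/114) = 4793/323 + 1/278502 = 70255811/4734534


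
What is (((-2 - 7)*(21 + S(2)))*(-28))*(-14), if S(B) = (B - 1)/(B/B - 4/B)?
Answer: -70560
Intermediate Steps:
S(B) = (-1 + B)/(1 - 4/B)
(((-2 - 7)*(21 + S(2)))*(-28))*(-14) = (((-2 - 7)*(21 + 2*(-1 + 2)/(-4 + 2)))*(-28))*(-14) = (-9*(21 + 2*1/(-2))*(-28))*(-14) = (-9*(21 + 2*(-½)*1)*(-28))*(-14) = (-9*(21 - 1)*(-28))*(-14) = (-9*20*(-28))*(-14) = -180*(-28)*(-14) = 5040*(-14) = -70560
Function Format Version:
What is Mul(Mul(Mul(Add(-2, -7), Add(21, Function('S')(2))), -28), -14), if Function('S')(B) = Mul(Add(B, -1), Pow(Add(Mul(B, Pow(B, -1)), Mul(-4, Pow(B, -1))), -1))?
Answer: -70560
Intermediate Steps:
Function('S')(B) = Mul(Pow(Add(1, Mul(-4, Pow(B, -1))), -1), Add(-1, B)) (Function('S')(B) = Mul(Add(-1, B), Pow(Add(1, Mul(-4, Pow(B, -1))), -1)) = Mul(Pow(Add(1, Mul(-4, Pow(B, -1))), -1), Add(-1, B)))
Mul(Mul(Mul(Add(-2, -7), Add(21, Function('S')(2))), -28), -14) = Mul(Mul(Mul(Add(-2, -7), Add(21, Mul(2, Pow(Add(-4, 2), -1), Add(-1, 2)))), -28), -14) = Mul(Mul(Mul(-9, Add(21, Mul(2, Pow(-2, -1), 1))), -28), -14) = Mul(Mul(Mul(-9, Add(21, Mul(2, Rational(-1, 2), 1))), -28), -14) = Mul(Mul(Mul(-9, Add(21, -1)), -28), -14) = Mul(Mul(Mul(-9, 20), -28), -14) = Mul(Mul(-180, -28), -14) = Mul(5040, -14) = -70560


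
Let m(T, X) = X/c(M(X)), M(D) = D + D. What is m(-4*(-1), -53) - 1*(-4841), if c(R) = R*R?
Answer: 1026291/212 ≈ 4841.0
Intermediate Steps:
M(D) = 2*D
c(R) = R**2
m(T, X) = 1/(4*X) (m(T, X) = X/((2*X)**2) = X/((4*X**2)) = X*(1/(4*X**2)) = 1/(4*X))
m(-4*(-1), -53) - 1*(-4841) = (1/4)/(-53) - 1*(-4841) = (1/4)*(-1/53) + 4841 = -1/212 + 4841 = 1026291/212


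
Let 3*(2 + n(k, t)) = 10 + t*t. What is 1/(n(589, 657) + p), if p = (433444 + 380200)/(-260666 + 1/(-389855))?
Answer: 304865830293/43864465138276583 ≈ 6.9502e-6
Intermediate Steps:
n(k, t) = 4/3 + t²/3 (n(k, t) = -2 + (10 + t*t)/3 = -2 + (10 + t²)/3 = -2 + (10/3 + t²/3) = 4/3 + t²/3)
p = -317203181620/101621943431 (p = 813644/(-260666 - 1/389855) = 813644/(-101621943431/389855) = 813644*(-389855/101621943431) = -317203181620/101621943431 ≈ -3.1214)
1/(n(589, 657) + p) = 1/((4/3 + (⅓)*657²) - 317203181620/101621943431) = 1/((4/3 + (⅓)*431649) - 317203181620/101621943431) = 1/((4/3 + 143883) - 317203181620/101621943431) = 1/(431653/3 - 317203181620/101621943431) = 1/(43864465138276583/304865830293) = 304865830293/43864465138276583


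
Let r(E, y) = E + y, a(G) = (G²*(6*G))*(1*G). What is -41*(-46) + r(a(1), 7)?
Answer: 1899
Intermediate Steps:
a(G) = 6*G⁴ (a(G) = (6*G³)*G = 6*G⁴)
-41*(-46) + r(a(1), 7) = -41*(-46) + (6*1⁴ + 7) = 1886 + (6*1 + 7) = 1886 + (6 + 7) = 1886 + 13 = 1899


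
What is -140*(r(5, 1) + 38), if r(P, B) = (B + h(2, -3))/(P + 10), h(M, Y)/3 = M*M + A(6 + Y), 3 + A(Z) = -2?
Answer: -15904/3 ≈ -5301.3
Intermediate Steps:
A(Z) = -5 (A(Z) = -3 - 2 = -5)
h(M, Y) = -15 + 3*M² (h(M, Y) = 3*(M*M - 5) = 3*(M² - 5) = 3*(-5 + M²) = -15 + 3*M²)
r(P, B) = (-3 + B)/(10 + P) (r(P, B) = (B + (-15 + 3*2²))/(P + 10) = (B + (-15 + 3*4))/(10 + P) = (B + (-15 + 12))/(10 + P) = (B - 3)/(10 + P) = (-3 + B)/(10 + P))
-140*(r(5, 1) + 38) = -140*((-3 + 1)/(10 + 5) + 38) = -140*(-2/15 + 38) = -140*568/15 = -15904/3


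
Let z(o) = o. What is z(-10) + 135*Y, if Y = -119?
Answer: -16075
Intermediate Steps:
z(-10) + 135*Y = -10 + 135*(-119) = -10 - 16065 = -16075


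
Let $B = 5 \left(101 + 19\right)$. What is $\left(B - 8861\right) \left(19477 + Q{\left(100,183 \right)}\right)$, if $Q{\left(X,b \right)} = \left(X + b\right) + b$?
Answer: $-164749123$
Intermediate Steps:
$B = 600$ ($B = 5 \cdot 120 = 600$)
$Q{\left(X,b \right)} = X + 2 b$
$\left(B - 8861\right) \left(19477 + Q{\left(100,183 \right)}\right) = \left(600 - 8861\right) \left(19477 + \left(100 + 2 \cdot 183\right)\right) = - 8261 \left(19477 + \left(100 + 366\right)\right) = - 8261 \left(19477 + 466\right) = \left(-8261\right) 19943 = -164749123$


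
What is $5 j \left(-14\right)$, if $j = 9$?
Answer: $-630$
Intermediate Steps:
$5 j \left(-14\right) = 5 \cdot 9 \left(-14\right) = 45 \left(-14\right) = -630$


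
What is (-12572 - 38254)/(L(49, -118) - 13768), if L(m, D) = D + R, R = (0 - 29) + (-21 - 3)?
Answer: 50826/13939 ≈ 3.6463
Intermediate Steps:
R = -53 (R = -29 - 24 = -53)
L(m, D) = -53 + D (L(m, D) = D - 53 = -53 + D)
(-12572 - 38254)/(L(49, -118) - 13768) = (-12572 - 38254)/((-53 - 118) - 13768) = -50826/(-171 - 13768) = -50826/(-13939) = -50826*(-1/13939) = 50826/13939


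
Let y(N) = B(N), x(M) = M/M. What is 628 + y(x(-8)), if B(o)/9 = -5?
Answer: 583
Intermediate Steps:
B(o) = -45 (B(o) = 9*(-5) = -45)
x(M) = 1
y(N) = -45
628 + y(x(-8)) = 628 - 45 = 583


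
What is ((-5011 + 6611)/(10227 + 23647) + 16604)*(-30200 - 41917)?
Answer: -20280940917516/16937 ≈ -1.1974e+9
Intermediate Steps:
((-5011 + 6611)/(10227 + 23647) + 16604)*(-30200 - 41917) = (1600/33874 + 16604)*(-72117) = (1600*(1/33874) + 16604)*(-72117) = (800/16937 + 16604)*(-72117) = (281222748/16937)*(-72117) = -20280940917516/16937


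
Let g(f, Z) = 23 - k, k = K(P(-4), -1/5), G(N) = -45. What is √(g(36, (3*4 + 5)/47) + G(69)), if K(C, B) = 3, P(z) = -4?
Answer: 5*I ≈ 5.0*I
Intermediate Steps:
k = 3
g(f, Z) = 20 (g(f, Z) = 23 - 1*3 = 23 - 3 = 20)
√(g(36, (3*4 + 5)/47) + G(69)) = √(20 - 45) = √(-25) = 5*I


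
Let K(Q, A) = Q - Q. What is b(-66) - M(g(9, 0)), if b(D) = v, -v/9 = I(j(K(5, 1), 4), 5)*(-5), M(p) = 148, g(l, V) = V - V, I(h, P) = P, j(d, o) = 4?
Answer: 77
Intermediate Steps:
K(Q, A) = 0
g(l, V) = 0
v = 225 (v = -45*(-5) = -9*(-25) = 225)
b(D) = 225
b(-66) - M(g(9, 0)) = 225 - 1*148 = 225 - 148 = 77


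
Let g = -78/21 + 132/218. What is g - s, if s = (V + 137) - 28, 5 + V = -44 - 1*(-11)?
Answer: -56545/763 ≈ -74.109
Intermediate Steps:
V = -38 (V = -5 + (-44 - 1*(-11)) = -5 + (-44 + 11) = -5 - 33 = -38)
g = -2372/763 (g = -78*1/21 + 132*(1/218) = -26/7 + 66/109 = -2372/763 ≈ -3.1088)
s = 71 (s = (-38 + 137) - 28 = 99 - 28 = 71)
g - s = -2372/763 - 1*71 = -2372/763 - 71 = -56545/763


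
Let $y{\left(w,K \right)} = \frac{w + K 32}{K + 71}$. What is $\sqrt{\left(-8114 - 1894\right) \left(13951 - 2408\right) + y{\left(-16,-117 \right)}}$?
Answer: $\frac{8 i \sqrt{954863699}}{23} \approx 10748.0 i$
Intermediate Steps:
$y{\left(w,K \right)} = \frac{w + 32 K}{71 + K}$
$\sqrt{\left(-8114 - 1894\right) \left(13951 - 2408\right) + y{\left(-16,-117 \right)}} = \sqrt{\left(-8114 - 1894\right) \left(13951 - 2408\right) + \frac{-16 + 32 \left(-117\right)}{71 - 117}} = \sqrt{\left(-10008\right) 11543 + \frac{-16 - 3744}{-46}} = \sqrt{-115522344 - - \frac{1880}{23}} = \sqrt{-115522344 + \frac{1880}{23}} = \sqrt{- \frac{2657012032}{23}} = \frac{8 i \sqrt{954863699}}{23}$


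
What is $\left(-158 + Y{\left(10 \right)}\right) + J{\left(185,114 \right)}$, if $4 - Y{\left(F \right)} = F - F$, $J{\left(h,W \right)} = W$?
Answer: $-40$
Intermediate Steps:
$Y{\left(F \right)} = 4$ ($Y{\left(F \right)} = 4 - \left(F - F\right) = 4 - 0 = 4 + 0 = 4$)
$\left(-158 + Y{\left(10 \right)}\right) + J{\left(185,114 \right)} = \left(-158 + 4\right) + 114 = -154 + 114 = -40$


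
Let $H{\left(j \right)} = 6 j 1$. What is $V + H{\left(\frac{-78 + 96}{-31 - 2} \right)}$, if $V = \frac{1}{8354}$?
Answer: $- \frac{300733}{91894} \approx -3.2726$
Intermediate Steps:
$H{\left(j \right)} = 6 j$
$V = \frac{1}{8354} \approx 0.0001197$
$V + H{\left(\frac{-78 + 96}{-31 - 2} \right)} = \frac{1}{8354} + 6 \frac{-78 + 96}{-31 - 2} = \frac{1}{8354} + 6 \frac{18}{-33} = \frac{1}{8354} + 6 \cdot 18 \left(- \frac{1}{33}\right) = \frac{1}{8354} + 6 \left(- \frac{6}{11}\right) = \frac{1}{8354} - \frac{36}{11} = - \frac{300733}{91894}$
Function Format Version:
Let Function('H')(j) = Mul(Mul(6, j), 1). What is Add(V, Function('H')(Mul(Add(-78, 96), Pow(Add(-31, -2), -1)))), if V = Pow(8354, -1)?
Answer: Rational(-300733, 91894) ≈ -3.2726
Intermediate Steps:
Function('H')(j) = Mul(6, j)
V = Rational(1, 8354) ≈ 0.00011970
Add(V, Function('H')(Mul(Add(-78, 96), Pow(Add(-31, -2), -1)))) = Add(Rational(1, 8354), Mul(6, Mul(Add(-78, 96), Pow(Add(-31, -2), -1)))) = Add(Rational(1, 8354), Mul(6, Mul(18, Pow(-33, -1)))) = Add(Rational(1, 8354), Mul(6, Mul(18, Rational(-1, 33)))) = Add(Rational(1, 8354), Mul(6, Rational(-6, 11))) = Add(Rational(1, 8354), Rational(-36, 11)) = Rational(-300733, 91894)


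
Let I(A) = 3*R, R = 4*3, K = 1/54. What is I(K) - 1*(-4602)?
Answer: 4638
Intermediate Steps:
K = 1/54 ≈ 0.018519
R = 12
I(A) = 36 (I(A) = 3*12 = 36)
I(K) - 1*(-4602) = 36 - 1*(-4602) = 36 + 4602 = 4638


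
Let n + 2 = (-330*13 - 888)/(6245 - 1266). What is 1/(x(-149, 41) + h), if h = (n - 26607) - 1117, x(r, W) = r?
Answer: -4979/138794803 ≈ -3.5873e-5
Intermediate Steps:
n = -15136/4979 (n = -2 + (-330*13 - 888)/(6245 - 1266) = -2 + (-4290 - 888)/4979 = -2 - 5178*1/4979 = -2 - 5178/4979 = -15136/4979 ≈ -3.0400)
h = -138052932/4979 (h = (-15136/4979 - 26607) - 1117 = -132491389/4979 - 1117 = -138052932/4979 ≈ -27727.)
1/(x(-149, 41) + h) = 1/(-149 - 138052932/4979) = 1/(-138794803/4979) = -4979/138794803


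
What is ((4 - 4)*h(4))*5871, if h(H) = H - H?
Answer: 0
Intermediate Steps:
h(H) = 0
((4 - 4)*h(4))*5871 = ((4 - 4)*0)*5871 = (0*0)*5871 = 0*5871 = 0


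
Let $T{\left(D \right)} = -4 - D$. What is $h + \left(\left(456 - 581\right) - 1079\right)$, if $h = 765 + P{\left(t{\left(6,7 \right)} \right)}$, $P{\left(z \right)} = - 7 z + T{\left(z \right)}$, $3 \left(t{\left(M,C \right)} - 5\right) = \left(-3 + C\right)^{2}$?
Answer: $- \frac{1577}{3} \approx -525.67$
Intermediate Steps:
$t{\left(M,C \right)} = 5 + \frac{\left(-3 + C\right)^{2}}{3}$
$P{\left(z \right)} = -4 - 8 z$ ($P{\left(z \right)} = - 7 z - \left(4 + z\right) = -4 - 8 z$)
$h = \frac{2035}{3}$ ($h = 765 - \left(4 + 8 \left(5 + \frac{\left(-3 + 7\right)^{2}}{3}\right)\right) = 765 - \left(4 + 8 \left(5 + \frac{4^{2}}{3}\right)\right) = 765 - \left(4 + 8 \left(5 + \frac{1}{3} \cdot 16\right)\right) = 765 - \left(4 + 8 \left(5 + \frac{16}{3}\right)\right) = 765 - \frac{260}{3} = \frac{2035}{3} \approx 678.33$)
$h + \left(\left(456 - 581\right) - 1079\right) = \frac{2035}{3} + \left(\left(456 - 581\right) - 1079\right) = \frac{2035}{3} - 1204 = - \frac{1577}{3}$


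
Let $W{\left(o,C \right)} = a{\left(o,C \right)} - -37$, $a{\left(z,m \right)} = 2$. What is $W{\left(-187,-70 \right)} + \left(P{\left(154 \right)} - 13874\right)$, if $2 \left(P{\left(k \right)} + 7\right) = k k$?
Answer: $-1984$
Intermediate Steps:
$P{\left(k \right)} = -7 + \frac{k^{2}}{2}$ ($P{\left(k \right)} = -7 + \frac{k k}{2} = -7 + \frac{k^{2}}{2}$)
$W{\left(o,C \right)} = 39$ ($W{\left(o,C \right)} = 2 - -37 = 2 + 37 = 39$)
$W{\left(-187,-70 \right)} + \left(P{\left(154 \right)} - 13874\right) = 39 - \left(13881 - 11858\right) = 39 + \left(\left(-7 + \frac{1}{2} \cdot 23716\right) - 13874\right) = 39 + \left(\left(-7 + 11858\right) - 13874\right) = 39 + \left(11851 - 13874\right) = 39 - 2023 = -1984$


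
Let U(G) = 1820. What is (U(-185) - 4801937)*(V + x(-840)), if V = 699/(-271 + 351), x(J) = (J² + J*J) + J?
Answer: -541594796251383/80 ≈ -6.7699e+12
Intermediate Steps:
x(J) = J + 2*J² (x(J) = (J² + J²) + J = 2*J² + J = J + 2*J²)
V = 699/80 ≈ 8.7375
(U(-185) - 4801937)*(V + x(-840)) = (1820 - 4801937)*(699/80 - 840*(1 + 2*(-840))) = -4800117*(699/80 - 840*(1 - 1680)) = -4800117*(699/80 - 840*(-1679)) = -4800117*(699/80 + 1410360) = -4800117*112829499/80 = -541594796251383/80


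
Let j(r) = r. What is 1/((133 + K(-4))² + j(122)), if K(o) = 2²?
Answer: 1/18891 ≈ 5.2935e-5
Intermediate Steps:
K(o) = 4
1/((133 + K(-4))² + j(122)) = 1/((133 + 4)² + 122) = 1/(137² + 122) = 1/(18769 + 122) = 1/18891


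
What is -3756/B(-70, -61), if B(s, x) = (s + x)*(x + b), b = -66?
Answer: -3756/16637 ≈ -0.22576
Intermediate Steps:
B(s, x) = (-66 + x)*(s + x) (B(s, x) = (s + x)*(x - 66) = (s + x)*(-66 + x) = (-66 + x)*(s + x))
-3756/B(-70, -61) = -3756/((-61)² - 66*(-70) - 66*(-61) - 70*(-61)) = -3756/(3721 + 4620 + 4026 + 4270) = -3756/16637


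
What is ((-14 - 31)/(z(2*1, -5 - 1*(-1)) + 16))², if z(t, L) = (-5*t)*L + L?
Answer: 2025/2704 ≈ 0.74889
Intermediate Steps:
z(t, L) = L - 5*L*t (z(t, L) = -5*L*t + L = L - 5*L*t)
((-14 - 31)/(z(2*1, -5 - 1*(-1)) + 16))² = ((-14 - 31)/((-5 - 1*(-1))*(1 - 10) + 16))² = (-45/((-5 + 1)*(1 - 5*2) + 16))² = (-45/(-4*(1 - 10) + 16))² = (-45/(-4*(-9) + 16))² = (-45/(36 + 16))² = (-45/52)² = 2025/2704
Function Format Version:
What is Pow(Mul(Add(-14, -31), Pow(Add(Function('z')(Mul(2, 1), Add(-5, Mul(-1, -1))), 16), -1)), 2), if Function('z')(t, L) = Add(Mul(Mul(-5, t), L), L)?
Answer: Rational(2025, 2704) ≈ 0.74889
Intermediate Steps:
Function('z')(t, L) = Add(L, Mul(-5, L, t)) (Function('z')(t, L) = Add(Mul(-5, L, t), L) = Add(L, Mul(-5, L, t)))
Pow(Mul(Add(-14, -31), Pow(Add(Function('z')(Mul(2, 1), Add(-5, Mul(-1, -1))), 16), -1)), 2) = Pow(Mul(Add(-14, -31), Pow(Add(Mul(Add(-5, Mul(-1, -1)), Add(1, Mul(-5, Mul(2, 1)))), 16), -1)), 2) = Pow(Mul(-45, Pow(Add(Mul(Add(-5, 1), Add(1, Mul(-5, 2))), 16), -1)), 2) = Pow(Mul(-45, Pow(Add(Mul(-4, Add(1, -10)), 16), -1)), 2) = Pow(Mul(-45, Pow(Add(Mul(-4, -9), 16), -1)), 2) = Pow(Mul(-45, Pow(Add(36, 16), -1)), 2) = Pow(Mul(-45, Pow(52, -1)), 2) = Pow(Mul(-45, Rational(1, 52)), 2) = Pow(Rational(-45, 52), 2) = Rational(2025, 2704)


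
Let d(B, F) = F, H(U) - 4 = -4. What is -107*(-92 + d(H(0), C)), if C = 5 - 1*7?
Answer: 10058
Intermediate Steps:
H(U) = 0 (H(U) = 4 - 4 = 0)
C = -2 (C = 5 - 7 = -2)
-107*(-92 + d(H(0), C)) = -107*(-92 - 2) = -107*(-94) = 10058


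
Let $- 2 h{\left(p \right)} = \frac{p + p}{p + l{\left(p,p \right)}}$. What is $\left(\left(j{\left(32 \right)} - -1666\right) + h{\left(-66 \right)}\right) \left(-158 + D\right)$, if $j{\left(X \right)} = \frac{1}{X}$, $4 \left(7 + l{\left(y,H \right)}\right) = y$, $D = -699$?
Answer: $- \frac{8174754171}{5728} \approx -1.4272 \cdot 10^{6}$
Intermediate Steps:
$l{\left(y,H \right)} = -7 + \frac{y}{4}$
$h{\left(p \right)} = - \frac{p}{-7 + \frac{5 p}{4}}$ ($h{\left(p \right)} = - \frac{\left(p + p\right) \frac{1}{p + \left(-7 + \frac{p}{4}\right)}}{2} = - \frac{2 p \frac{1}{-7 + \frac{5 p}{4}}}{2} = - \frac{p}{-7 + \frac{5 p}{4}}$)
$\left(\left(j{\left(32 \right)} - -1666\right) + h{\left(-66 \right)}\right) \left(-158 + D\right) = \left(\left(\frac{1}{32} - -1666\right) - - \frac{264}{-28 + 5 \left(-66\right)}\right) \left(-158 - 699\right) = \left(\left(\frac{1}{32} + 1666\right) - - \frac{264}{-28 - 330}\right) \left(-857\right) = \left(\frac{53313}{32} - - \frac{264}{-358}\right) \left(-857\right) = \left(\frac{53313}{32} - \left(-264\right) \left(- \frac{1}{358}\right)\right) \left(-857\right) = \left(\frac{53313}{32} - \frac{132}{179}\right) \left(-857\right) = \frac{9538803}{5728} \left(-857\right) = - \frac{8174754171}{5728}$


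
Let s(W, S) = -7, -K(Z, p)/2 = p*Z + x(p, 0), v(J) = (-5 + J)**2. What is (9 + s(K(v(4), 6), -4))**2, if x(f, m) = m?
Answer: 4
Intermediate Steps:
K(Z, p) = -2*Z*p (K(Z, p) = -2*(p*Z + 0) = -2*(Z*p + 0) = -2*Z*p)
(9 + s(K(v(4), 6), -4))**2 = (9 - 7)**2 = 2**2 = 4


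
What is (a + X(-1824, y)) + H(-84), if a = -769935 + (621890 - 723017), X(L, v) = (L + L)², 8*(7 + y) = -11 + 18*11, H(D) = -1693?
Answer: 12435149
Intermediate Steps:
y = 131/8 (y = -7 + (-11 + 18*11)/8 = -7 + (-11 + 198)/8 = -7 + (⅛)*187 = -7 + 187/8 = 131/8 ≈ 16.375)
X(L, v) = 4*L² (X(L, v) = (2*L)² = 4*L²)
a = -871062 (a = -769935 - 101127 = -871062)
(a + X(-1824, y)) + H(-84) = (-871062 + 4*(-1824)²) - 1693 = (-871062 + 4*3326976) - 1693 = (-871062 + 13307904) - 1693 = 12436842 - 1693 = 12435149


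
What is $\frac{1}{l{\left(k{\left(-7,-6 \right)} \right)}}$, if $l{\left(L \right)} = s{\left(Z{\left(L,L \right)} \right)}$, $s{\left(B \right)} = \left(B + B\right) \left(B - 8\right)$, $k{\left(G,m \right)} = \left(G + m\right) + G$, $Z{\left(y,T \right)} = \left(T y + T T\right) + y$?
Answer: $\frac{1}{1204320} \approx 8.3034 \cdot 10^{-7}$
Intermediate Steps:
$Z{\left(y,T \right)} = y + T^{2} + T y$ ($Z{\left(y,T \right)} = \left(T y + T^{2}\right) + y = \left(T^{2} + T y\right) + y = y + T^{2} + T y$)
$k{\left(G,m \right)} = m + 2 G$
$s{\left(B \right)} = 2 B \left(-8 + B\right)$
$l{\left(L \right)} = 2 \left(L + 2 L^{2}\right) \left(-8 + L + 2 L^{2}\right)$ ($l{\left(L \right)} = 2 \left(L + L^{2} + L L\right) \left(-8 + \left(L + L^{2} + L L\right)\right) = 2 \left(L + L^{2} + L^{2}\right) \left(-8 + \left(L + L^{2} + L^{2}\right)\right) = 2 \left(L + 2 L^{2}\right) \left(-8 + \left(L + 2 L^{2}\right)\right) = 2 \left(L + 2 L^{2}\right) \left(-8 + L + 2 L^{2}\right)$)
$\frac{1}{l{\left(k{\left(-7,-6 \right)} \right)}} = \frac{1}{2 \left(-6 + 2 \left(-7\right)\right) \left(1 + 2 \left(-6 + 2 \left(-7\right)\right)\right) \left(-8 + \left(-6 + 2 \left(-7\right)\right) + 2 \left(-6 + 2 \left(-7\right)\right)^{2}\right)} = \frac{1}{2 \left(-6 - 14\right) \left(1 + 2 \left(-6 - 14\right)\right) \left(-8 - 20 + 2 \left(-6 - 14\right)^{2}\right)} = \frac{1}{2 \left(-20\right) \left(1 + 2 \left(-20\right)\right) \left(-8 - 20 + 2 \left(-20\right)^{2}\right)} = \frac{1}{2 \left(-20\right) \left(1 - 40\right) \left(-8 - 20 + 2 \cdot 400\right)} = \frac{1}{2 \left(-20\right) \left(-39\right) \left(-8 - 20 + 800\right)} = \frac{1}{2 \left(-20\right) \left(-39\right) 772} = \frac{1}{1204320}$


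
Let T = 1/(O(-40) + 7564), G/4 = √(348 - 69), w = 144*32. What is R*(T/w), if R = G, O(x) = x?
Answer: √31/2889216 ≈ 1.9271e-6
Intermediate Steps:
w = 4608
G = 12*√31 (G = 4*√(348 - 69) = 4*√279 = 4*(3*√31) = 12*√31 ≈ 66.813)
T = 1/7524 (T = 1/(-40 + 7564) = 1/7524 ≈ 0.00013291)
R = 12*√31 ≈ 66.813
R*(T/w) = (12*√31)*((1/7524)/4608) = (12*√31)*((1/7524)*(1/4608)) = (12*√31)*(1/34670592) = √31/2889216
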